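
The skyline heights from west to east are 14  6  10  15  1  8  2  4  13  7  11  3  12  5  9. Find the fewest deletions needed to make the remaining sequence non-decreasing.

9

Fewest deletions = n − (longest non-decreasing subsequence).
Patience tails:
14 → extends → [14]
6 → replaces 14 → [6]
10 → extends → [6, 10]
15 → extends → [6, 10, 15]
1 → replaces 6 → [1, 10, 15]
8 → replaces 10 → [1, 8, 15]
2 → replaces 8 → [1, 2, 15]
4 → replaces 15 → [1, 2, 4]
13 → extends → [1, 2, 4, 13]
7 → replaces 13 → [1, 2, 4, 7]
11 → extends → [1, 2, 4, 7, 11]
3 → replaces 4 → [1, 2, 3, 7, 11]
12 → extends → [1, 2, 3, 7, 11, 12]
5 → replaces 7 → [1, 2, 3, 5, 11, 12]
9 → replaces 11 → [1, 2, 3, 5, 9, 12]
Longest non-decreasing subsequence has length 6, so deletions = 15 − 6 = 9.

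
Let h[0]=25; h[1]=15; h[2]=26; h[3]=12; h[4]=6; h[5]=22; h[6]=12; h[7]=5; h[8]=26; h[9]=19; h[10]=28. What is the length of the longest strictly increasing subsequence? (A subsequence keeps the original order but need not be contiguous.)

Let dp[i] be the length of the longest such subsequence ending at index i:
i:      0  1  2  3  4  5  6  7  8  9 10
h[i]:  25 15 26 12  6 22 12  5 26 19 28
dp:     1  1  2  1  1  2  2  1  3  3  4
Maximum dp value is 4.

4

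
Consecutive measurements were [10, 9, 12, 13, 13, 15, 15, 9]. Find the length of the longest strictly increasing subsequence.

Let dp[i] be the length of the longest such subsequence ending at index i:
i:      1  2  3  4  5  6  7  8
a[i]:  10  9 12 13 13 15 15  9
dp:     1  1  2  3  3  4  4  1
Maximum dp value is 4.

4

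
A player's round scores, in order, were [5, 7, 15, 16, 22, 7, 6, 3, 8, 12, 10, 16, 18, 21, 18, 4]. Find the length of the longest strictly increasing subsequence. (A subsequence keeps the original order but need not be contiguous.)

7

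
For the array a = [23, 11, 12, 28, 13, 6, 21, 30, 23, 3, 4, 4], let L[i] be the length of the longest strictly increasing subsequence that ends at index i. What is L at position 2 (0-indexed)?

2

dp[i] = 1 + max{dp[j] : j<i, a[j]<a[i]} (or 1 if no such j):
i:      0  1  2  3  4  5  6  7  8  9 10 11
a[i]:  23 11 12 28 13  6 21 30 23  3  4  4
dp:     1  1  2  3  3  1  4  5  5  1  2  2
At index 2 the value is 2.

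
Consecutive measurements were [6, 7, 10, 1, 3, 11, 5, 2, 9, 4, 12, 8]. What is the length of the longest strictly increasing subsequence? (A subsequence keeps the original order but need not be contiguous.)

Let dp[i] be the length of the longest such subsequence ending at index i:
i:      1  2  3  4  5  6  7  8  9 10 11 12
a[i]:   6  7 10  1  3 11  5  2  9  4 12  8
dp:     1  2  3  1  2  4  3  2  4  3  5  4
Maximum dp value is 5.

5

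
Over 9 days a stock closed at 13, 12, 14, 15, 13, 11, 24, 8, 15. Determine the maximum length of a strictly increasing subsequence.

Let dp[i] be the length of the longest such subsequence ending at index i:
i:      1  2  3  4  5  6  7  8  9
a[i]:  13 12 14 15 13 11 24  8 15
dp:     1  1  2  3  2  1  4  1  3
Maximum dp value is 4.

4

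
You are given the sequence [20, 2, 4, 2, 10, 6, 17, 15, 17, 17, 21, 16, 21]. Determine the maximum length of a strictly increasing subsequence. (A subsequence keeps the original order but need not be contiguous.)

6

Track the smallest tail for each achievable length (strict):
20 → extends → [20]
2 → replaces 20 → [2]
4 → extends → [2, 4]
2 → already a tail → [2, 4]
10 → extends → [2, 4, 10]
6 → replaces 10 → [2, 4, 6]
17 → extends → [2, 4, 6, 17]
15 → replaces 17 → [2, 4, 6, 15]
17 → extends → [2, 4, 6, 15, 17]
17 → already a tail → [2, 4, 6, 15, 17]
21 → extends → [2, 4, 6, 15, 17, 21]
16 → replaces 17 → [2, 4, 6, 15, 16, 21]
21 → already a tail → [2, 4, 6, 15, 16, 21]
Six tails, so the longest strictly increasing subsequence has length 6 (e.g. 2, 4, 10, 15, 17, 21).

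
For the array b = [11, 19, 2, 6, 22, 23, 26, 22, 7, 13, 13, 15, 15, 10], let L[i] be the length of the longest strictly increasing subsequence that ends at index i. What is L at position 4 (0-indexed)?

dp[i] = 1 + max{dp[j] : j<i, b[j]<b[i]} (or 1 if no such j):
i:      0  1  2  3  4  5  6  7  8  9 10 11 12 13
b[i]:  11 19  2  6 22 23 26 22  7 13 13 15 15 10
dp:     1  2  1  2  3  4  5  3  3  4  4  5  5  4
At index 4 the value is 3.

3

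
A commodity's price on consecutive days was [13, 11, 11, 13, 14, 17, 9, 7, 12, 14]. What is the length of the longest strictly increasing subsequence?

Track the smallest tail for each achievable length (strict):
13 → extends → [13]
11 → replaces 13 → [11]
11 → already a tail → [11]
13 → extends → [11, 13]
14 → extends → [11, 13, 14]
17 → extends → [11, 13, 14, 17]
9 → replaces 11 → [9, 13, 14, 17]
7 → replaces 9 → [7, 13, 14, 17]
12 → replaces 13 → [7, 12, 14, 17]
14 → already a tail → [7, 12, 14, 17]
Four tails, so the longest strictly increasing subsequence has length 4 (e.g. 11, 13, 14, 17).

4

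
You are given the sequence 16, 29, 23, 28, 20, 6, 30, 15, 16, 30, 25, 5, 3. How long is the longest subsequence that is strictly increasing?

4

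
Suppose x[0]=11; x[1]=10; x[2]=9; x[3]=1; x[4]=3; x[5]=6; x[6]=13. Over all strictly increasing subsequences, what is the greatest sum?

24

Let S[i] be the best sum of a strictly increasing subsequence ending at i:
i:      0  1  2  3  4  5  6
x[i]:  11 10  9  1  3  6 13
S:     11 10  9  1  4 10 24
Maximum is 24 (e.g. 11 + 13).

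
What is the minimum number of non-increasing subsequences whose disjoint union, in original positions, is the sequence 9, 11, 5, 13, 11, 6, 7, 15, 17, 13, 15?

5

Place each on the leftmost legal pile:
9 → new pile 1 (tops now [9])
11 → new pile 2 (tops now [9, 11])
5 → pile 1 (tops now [5, 11])
13 → new pile 3 (tops now [5, 11, 13])
11 → pile 2 (tops now [5, 11, 13])
6 → pile 2 (tops now [5, 6, 13])
7 → pile 3 (tops now [5, 6, 7])
15 → new pile 4 (tops now [5, 6, 7, 15])
17 → new pile 5 (tops now [5, 6, 7, 15, 17])
13 → pile 4 (tops now [5, 6, 7, 13, 17])
15 → pile 5 (tops now [5, 6, 7, 13, 15])
Five piles.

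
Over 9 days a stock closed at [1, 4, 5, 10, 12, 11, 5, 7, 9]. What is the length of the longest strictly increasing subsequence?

Let dp[i] be the length of the longest such subsequence ending at index i:
i:      1  2  3  4  5  6  7  8  9
a[i]:   1  4  5 10 12 11  5  7  9
dp:     1  2  3  4  5  5  3  4  5
Maximum dp value is 5.

5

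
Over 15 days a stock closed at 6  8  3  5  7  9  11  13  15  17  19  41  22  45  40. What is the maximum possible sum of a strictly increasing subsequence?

185

Let S[i] be the best sum of a strictly increasing subsequence ending at i:
i:       1   2   3   4   5   6   7   8   9  10  11  12  13  14  15
a[i]:    6   8   3   5   7   9  11  13  15  17  19  41  22  45  40
S:       6  14   3   8  15  24  35  48  63  80  99 140 121 185 161
Maximum is 185 (e.g. 3 + 5 + 7 + 9 + 11 + 13 + 15 + 17 + 19 + 41 + 45).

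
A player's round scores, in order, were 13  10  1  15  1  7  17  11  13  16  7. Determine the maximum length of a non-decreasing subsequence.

6

Track the smallest tail for each achievable length (allowing ties):
13 → extends → [13]
10 → replaces 13 → [10]
1 → replaces 10 → [1]
15 → extends → [1, 15]
1 → replaces 15 → [1, 1]
7 → extends → [1, 1, 7]
17 → extends → [1, 1, 7, 17]
11 → replaces 17 → [1, 1, 7, 11]
13 → extends → [1, 1, 7, 11, 13]
16 → extends → [1, 1, 7, 11, 13, 16]
7 → replaces 11 → [1, 1, 7, 7, 13, 16]
Six tails, so the longest non-decreasing subsequence has length 6 (e.g. 1, 1, 7, 11, 13, 16).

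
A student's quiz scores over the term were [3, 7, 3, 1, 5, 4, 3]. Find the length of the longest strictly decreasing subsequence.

4

Negate each value so 'decreasing' becomes 'increasing', then run patience tails on the negated sequence:
-3 → extends → [-3]
-7 → replaces -3 → [-7]
-3 → extends → [-7, -3]
-1 → extends → [-7, -3, -1]
-5 → replaces -3 → [-7, -5, -1]
-4 → replaces -1 → [-7, -5, -4]
-3 → extends → [-7, -5, -4, -3]
Four tails, so the longest strictly decreasing subsequence of the original has length 4.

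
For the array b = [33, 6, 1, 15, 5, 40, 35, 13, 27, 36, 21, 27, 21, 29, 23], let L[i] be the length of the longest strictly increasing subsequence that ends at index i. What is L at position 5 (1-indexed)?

2

dp[i] = 1 + max{dp[j] : j<i, b[j]<b[i]} (or 1 if no such j):
i:      1  2  3  4  5  6  7  8  9 10 11 12 13 14 15
b[i]:  33  6  1 15  5 40 35 13 27 36 21 27 21 29 23
dp:     1  1  1  2  2  3  3  3  4  5  4  5  4  6  5
At index 5 the value is 2.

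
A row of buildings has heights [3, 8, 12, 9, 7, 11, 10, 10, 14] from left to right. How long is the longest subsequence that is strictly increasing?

Let dp[i] be the length of the longest such subsequence ending at index i:
i:      1  2  3  4  5  6  7  8  9
a[i]:   3  8 12  9  7 11 10 10 14
dp:     1  2  3  3  2  4  4  4  5
Maximum dp value is 5.

5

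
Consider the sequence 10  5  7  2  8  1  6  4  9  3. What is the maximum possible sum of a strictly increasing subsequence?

Let S[i] be the best sum of a strictly increasing subsequence ending at i:
i:      1  2  3  4  5  6  7  8  9 10
a[i]:  10  5  7  2  8  1  6  4  9  3
S:     10  5 12  2 20  1 11  6 29  5
Maximum is 29 (e.g. 5 + 7 + 8 + 9).

29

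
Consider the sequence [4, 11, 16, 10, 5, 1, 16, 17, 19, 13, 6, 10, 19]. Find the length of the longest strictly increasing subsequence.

5

Let dp[i] be the length of the longest such subsequence ending at index i:
i:      1  2  3  4  5  6  7  8  9 10 11 12 13
a[i]:   4 11 16 10  5  1 16 17 19 13  6 10 19
dp:     1  2  3  2  2  1  3  4  5  3  3  4  5
Maximum dp value is 5.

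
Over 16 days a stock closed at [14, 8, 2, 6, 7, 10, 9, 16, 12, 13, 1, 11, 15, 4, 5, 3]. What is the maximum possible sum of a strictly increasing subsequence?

Let S[i] be the best sum of a strictly increasing subsequence ending at i:
i:      1  2  3  4  5  6  7  8  9 10 11 12 13 14 15 16
a[i]:  14  8  2  6  7 10  9 16 12 13  1 11 15  4  5  3
S:     14  8  2  8 15 25 24 41 37 50  1 36 65  6 11  5
Maximum is 65 (e.g. 2 + 6 + 7 + 10 + 12 + 13 + 15).

65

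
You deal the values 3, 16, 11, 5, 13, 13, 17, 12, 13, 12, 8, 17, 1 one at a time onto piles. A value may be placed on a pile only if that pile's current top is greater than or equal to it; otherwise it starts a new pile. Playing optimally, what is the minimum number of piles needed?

The minimum number of non-increasing subsequences covering a sequence equals the length of its longest strictly increasing subsequence.
LIS length is 5 (e.g. 3, 11, 12, 13, 17), so 5 piles are needed.

5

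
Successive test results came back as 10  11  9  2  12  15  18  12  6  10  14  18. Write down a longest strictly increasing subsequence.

10, 11, 12, 15, 18

Patience tails give the LIS length; then backtrack through the dp parents:
10 → extends → [10]
11 → extends → [10, 11]
9 → replaces 10 → [9, 11]
2 → replaces 9 → [2, 11]
12 → extends → [2, 11, 12]
15 → extends → [2, 11, 12, 15]
18 → extends → [2, 11, 12, 15, 18]
12 → already a tail → [2, 11, 12, 15, 18]
6 → replaces 11 → [2, 6, 12, 15, 18]
10 → replaces 12 → [2, 6, 10, 15, 18]
14 → replaces 15 → [2, 6, 10, 14, 18]
18 → already a tail → [2, 6, 10, 14, 18]
Length 5; one witness is 10, 11, 12, 15, 18.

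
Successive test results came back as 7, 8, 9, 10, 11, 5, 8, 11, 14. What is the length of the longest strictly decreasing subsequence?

Negate each value so 'decreasing' becomes 'increasing', then run patience tails on the negated sequence:
-7 → extends → [-7]
-8 → replaces -7 → [-8]
-9 → replaces -8 → [-9]
-10 → replaces -9 → [-10]
-11 → replaces -10 → [-11]
-5 → extends → [-11, -5]
-8 → replaces -5 → [-11, -8]
-11 → already a tail → [-11, -8]
-14 → replaces -11 → [-14, -8]
Two tails, so the longest strictly decreasing subsequence of the original has length 2.

2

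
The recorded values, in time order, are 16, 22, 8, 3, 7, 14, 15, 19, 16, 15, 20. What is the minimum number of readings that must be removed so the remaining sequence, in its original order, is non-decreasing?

Fewest deletions = n − (longest non-decreasing subsequence).
Patience tails:
16 → extends → [16]
22 → extends → [16, 22]
8 → replaces 16 → [8, 22]
3 → replaces 8 → [3, 22]
7 → replaces 22 → [3, 7]
14 → extends → [3, 7, 14]
15 → extends → [3, 7, 14, 15]
19 → extends → [3, 7, 14, 15, 19]
16 → replaces 19 → [3, 7, 14, 15, 16]
15 → replaces 16 → [3, 7, 14, 15, 15]
20 → extends → [3, 7, 14, 15, 15, 20]
Longest non-decreasing subsequence has length 6, so deletions = 11 − 6 = 5.

5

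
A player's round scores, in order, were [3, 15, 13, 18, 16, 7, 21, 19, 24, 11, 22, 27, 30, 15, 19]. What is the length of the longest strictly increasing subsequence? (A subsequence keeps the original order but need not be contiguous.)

Let dp[i] be the length of the longest such subsequence ending at index i:
i:      1  2  3  4  5  6  7  8  9 10 11 12 13 14 15
a[i]:   3 15 13 18 16  7 21 19 24 11 22 27 30 15 19
dp:     1  2  2  3  3  2  4  4  5  3  5  6  7  4  5
Maximum dp value is 7.

7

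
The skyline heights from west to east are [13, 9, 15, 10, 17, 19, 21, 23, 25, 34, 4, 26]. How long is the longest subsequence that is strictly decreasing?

3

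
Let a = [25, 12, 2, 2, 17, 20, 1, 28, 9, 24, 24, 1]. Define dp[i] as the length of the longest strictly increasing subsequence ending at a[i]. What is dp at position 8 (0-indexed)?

2

dp[i] = 1 + max{dp[j] : j<i, a[j]<a[i]} (or 1 if no such j):
i:      0  1  2  3  4  5  6  7  8  9 10 11
a[i]:  25 12  2  2 17 20  1 28  9 24 24  1
dp:     1  1  1  1  2  3  1  4  2  4  4  1
At index 8 the value is 2.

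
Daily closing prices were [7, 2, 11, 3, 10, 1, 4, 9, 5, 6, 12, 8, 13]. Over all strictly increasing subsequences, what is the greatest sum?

Let S[i] be the best sum of a strictly increasing subsequence ending at i:
i:      1  2  3  4  5  6  7  8  9 10 11 12 13
a[i]:   7  2 11  3 10  1  4  9  5  6 12  8 13
S:      7  2 18  5 17  1  9 18 14 20 32 28 45
Maximum is 45 (e.g. 2 + 3 + 4 + 5 + 6 + 12 + 13).

45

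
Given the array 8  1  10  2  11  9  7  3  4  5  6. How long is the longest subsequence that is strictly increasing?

Track the smallest tail for each achievable length (strict):
8 → extends → [8]
1 → replaces 8 → [1]
10 → extends → [1, 10]
2 → replaces 10 → [1, 2]
11 → extends → [1, 2, 11]
9 → replaces 11 → [1, 2, 9]
7 → replaces 9 → [1, 2, 7]
3 → replaces 7 → [1, 2, 3]
4 → extends → [1, 2, 3, 4]
5 → extends → [1, 2, 3, 4, 5]
6 → extends → [1, 2, 3, 4, 5, 6]
Six tails, so the longest strictly increasing subsequence has length 6 (e.g. 1, 2, 3, 4, 5, 6).

6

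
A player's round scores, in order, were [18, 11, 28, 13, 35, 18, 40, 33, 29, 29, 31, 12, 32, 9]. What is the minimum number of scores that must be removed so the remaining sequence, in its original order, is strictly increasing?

8

Fewest deletions = n − (longest strictly increasing subsequence).
i:      1  2  3  4  5  6  7  8  9 10 11 12 13 14
a[i]:  18 11 28 13 35 18 40 33 29 29 31 12 32  9
dp:     1  1  2  2  3  3  4  4  4  4  5  2  6  1
max dp = 6, so deletions = 14 − 6 = 8.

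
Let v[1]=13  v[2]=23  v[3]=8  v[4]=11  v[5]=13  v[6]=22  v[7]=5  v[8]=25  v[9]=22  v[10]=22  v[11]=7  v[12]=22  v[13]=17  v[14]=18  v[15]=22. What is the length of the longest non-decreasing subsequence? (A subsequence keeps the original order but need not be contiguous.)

8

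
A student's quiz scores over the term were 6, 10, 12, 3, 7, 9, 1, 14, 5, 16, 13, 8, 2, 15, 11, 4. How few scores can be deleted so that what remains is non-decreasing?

Fewest deletions = n − (longest non-decreasing subsequence).
i:      1  2  3  4  5  6  7  8  9 10 11 12 13 14 15 16
a[i]:   6 10 12  3  7  9  1 14  5 16 13  8  2 15 11  4
dp:     1  2  3  1  2  3  1  4  2  5  4  3  2  5  4  3
max dp = 5, so deletions = 16 − 5 = 11.

11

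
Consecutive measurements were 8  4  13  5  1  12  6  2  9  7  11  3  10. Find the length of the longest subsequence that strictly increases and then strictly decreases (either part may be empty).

6

inc[i] = longest strictly increasing subsequence ending at i; dec[i] = longest strictly decreasing subsequence starting at i:
i:      1  2  3  4  5  6  7  8  9 10 11 12 13
a[i]:   8  4 13  5  1 12  6  2  9  7 11  3 10
inc:    1  1  2  2  1  3  3  2  4  4  5  3  5
dec:    3  2  5  2  1  4  2  1  3  2  2  1  1
Best peak at i=3 (value 13): inc=2, dec=5, length 2+5−1 = 6.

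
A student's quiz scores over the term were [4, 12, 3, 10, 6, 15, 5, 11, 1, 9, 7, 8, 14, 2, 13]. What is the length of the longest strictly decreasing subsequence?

5

Let dp[i] be the longest strictly decreasing subsequence ending at i:
i:      1  2  3  4  5  6  7  8  9 10 11 12 13 14 15
a[i]:   4 12  3 10  6 15  5 11  1  9  7  8 14  2 13
dp:     1  1  2  2  3  1  4  2  5  3  4  4  2  5  3
Maximum is 5.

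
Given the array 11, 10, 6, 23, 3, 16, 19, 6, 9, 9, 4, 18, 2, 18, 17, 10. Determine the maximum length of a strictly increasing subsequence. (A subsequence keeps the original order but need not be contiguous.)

4

Let dp[i] be the length of the longest such subsequence ending at index i:
i:      1  2  3  4  5  6  7  8  9 10 11 12 13 14 15 16
a[i]:  11 10  6 23  3 16 19  6  9  9  4 18  2 18 17 10
dp:     1  1  1  2  1  2  3  2  3  3  2  4  1  4  4  4
Maximum dp value is 4.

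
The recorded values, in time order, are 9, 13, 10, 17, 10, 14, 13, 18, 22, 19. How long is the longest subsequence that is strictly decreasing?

Negate each value so 'decreasing' becomes 'increasing', then run patience tails on the negated sequence:
-9 → extends → [-9]
-13 → replaces -9 → [-13]
-10 → extends → [-13, -10]
-17 → replaces -13 → [-17, -10]
-10 → already a tail → [-17, -10]
-14 → replaces -10 → [-17, -14]
-13 → extends → [-17, -14, -13]
-18 → replaces -17 → [-18, -14, -13]
-22 → replaces -18 → [-22, -14, -13]
-19 → replaces -14 → [-22, -19, -13]
Three tails, so the longest strictly decreasing subsequence of the original has length 3.

3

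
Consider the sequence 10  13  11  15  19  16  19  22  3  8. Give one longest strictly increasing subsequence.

10, 13, 15, 16, 19, 22

Patience tails give the LIS length; then backtrack through the dp parents:
10 → extends → [10]
13 → extends → [10, 13]
11 → replaces 13 → [10, 11]
15 → extends → [10, 11, 15]
19 → extends → [10, 11, 15, 19]
16 → replaces 19 → [10, 11, 15, 16]
19 → extends → [10, 11, 15, 16, 19]
22 → extends → [10, 11, 15, 16, 19, 22]
3 → replaces 10 → [3, 11, 15, 16, 19, 22]
8 → replaces 11 → [3, 8, 15, 16, 19, 22]
Length 6; one witness is 10, 13, 15, 16, 19, 22.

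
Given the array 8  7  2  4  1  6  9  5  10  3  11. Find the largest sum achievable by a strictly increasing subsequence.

42

Let S[i] be the best sum of a strictly increasing subsequence ending at i:
i:      1  2  3  4  5  6  7  8  9 10 11
a[i]:   8  7  2  4  1  6  9  5 10  3 11
S:      8  7  2  6  1 12 21 11 31  5 42
Maximum is 42 (e.g. 2 + 4 + 6 + 9 + 10 + 11).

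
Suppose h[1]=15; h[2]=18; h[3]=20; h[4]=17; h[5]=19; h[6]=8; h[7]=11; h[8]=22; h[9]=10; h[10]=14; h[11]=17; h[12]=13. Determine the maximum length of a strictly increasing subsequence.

4

Track the smallest tail for each achievable length (strict):
15 → extends → [15]
18 → extends → [15, 18]
20 → extends → [15, 18, 20]
17 → replaces 18 → [15, 17, 20]
19 → replaces 20 → [15, 17, 19]
8 → replaces 15 → [8, 17, 19]
11 → replaces 17 → [8, 11, 19]
22 → extends → [8, 11, 19, 22]
10 → replaces 11 → [8, 10, 19, 22]
14 → replaces 19 → [8, 10, 14, 22]
17 → replaces 22 → [8, 10, 14, 17]
13 → replaces 14 → [8, 10, 13, 17]
Four tails, so the longest strictly increasing subsequence has length 4 (e.g. 15, 18, 20, 22).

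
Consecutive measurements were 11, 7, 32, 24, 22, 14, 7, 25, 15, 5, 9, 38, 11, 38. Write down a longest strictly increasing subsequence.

11, 24, 25, 38

Patience tails give the LIS length; then backtrack through the dp parents:
11 → extends → [11]
7 → replaces 11 → [7]
32 → extends → [7, 32]
24 → replaces 32 → [7, 24]
22 → replaces 24 → [7, 22]
14 → replaces 22 → [7, 14]
7 → already a tail → [7, 14]
25 → extends → [7, 14, 25]
15 → replaces 25 → [7, 14, 15]
5 → replaces 7 → [5, 14, 15]
9 → replaces 14 → [5, 9, 15]
38 → extends → [5, 9, 15, 38]
11 → replaces 15 → [5, 9, 11, 38]
38 → already a tail → [5, 9, 11, 38]
Length 4; one witness is 11, 24, 25, 38.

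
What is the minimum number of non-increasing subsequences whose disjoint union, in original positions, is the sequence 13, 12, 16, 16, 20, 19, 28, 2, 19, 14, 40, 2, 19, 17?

Place each on the leftmost legal pile:
13 → new pile 1 (tops now [13])
12 → pile 1 (tops now [12])
16 → new pile 2 (tops now [12, 16])
16 → pile 2 (tops now [12, 16])
20 → new pile 3 (tops now [12, 16, 20])
19 → pile 3 (tops now [12, 16, 19])
28 → new pile 4 (tops now [12, 16, 19, 28])
2 → pile 1 (tops now [2, 16, 19, 28])
19 → pile 3 (tops now [2, 16, 19, 28])
14 → pile 2 (tops now [2, 14, 19, 28])
40 → new pile 5 (tops now [2, 14, 19, 28, 40])
2 → pile 1 (tops now [2, 14, 19, 28, 40])
19 → pile 3 (tops now [2, 14, 19, 28, 40])
17 → pile 3 (tops now [2, 14, 17, 28, 40])
Five piles.

5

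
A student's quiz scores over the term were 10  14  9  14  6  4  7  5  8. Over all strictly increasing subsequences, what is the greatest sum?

24

Let S[i] be the best sum of a strictly increasing subsequence ending at i:
i:      1  2  3  4  5  6  7  8  9
a[i]:  10 14  9 14  6  4  7  5  8
S:     10 24  9 24  6  4 13  9 21
Maximum is 24 (e.g. 10 + 14).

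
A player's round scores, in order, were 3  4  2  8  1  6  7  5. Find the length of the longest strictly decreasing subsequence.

Negate each value so 'decreasing' becomes 'increasing', then run patience tails on the negated sequence:
-3 → extends → [-3]
-4 → replaces -3 → [-4]
-2 → extends → [-4, -2]
-8 → replaces -4 → [-8, -2]
-1 → extends → [-8, -2, -1]
-6 → replaces -2 → [-8, -6, -1]
-7 → replaces -6 → [-8, -7, -1]
-5 → replaces -1 → [-8, -7, -5]
Three tails, so the longest strictly decreasing subsequence of the original has length 3.

3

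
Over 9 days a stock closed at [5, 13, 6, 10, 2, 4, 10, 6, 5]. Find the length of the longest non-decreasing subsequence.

4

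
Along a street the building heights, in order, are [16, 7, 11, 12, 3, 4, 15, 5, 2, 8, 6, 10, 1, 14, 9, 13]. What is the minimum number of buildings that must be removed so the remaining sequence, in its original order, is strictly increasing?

10

Fewest deletions = n − (longest strictly increasing subsequence).
Patience tails:
16 → extends → [16]
7 → replaces 16 → [7]
11 → extends → [7, 11]
12 → extends → [7, 11, 12]
3 → replaces 7 → [3, 11, 12]
4 → replaces 11 → [3, 4, 12]
15 → extends → [3, 4, 12, 15]
5 → replaces 12 → [3, 4, 5, 15]
2 → replaces 3 → [2, 4, 5, 15]
8 → replaces 15 → [2, 4, 5, 8]
6 → replaces 8 → [2, 4, 5, 6]
10 → extends → [2, 4, 5, 6, 10]
1 → replaces 2 → [1, 4, 5, 6, 10]
14 → extends → [1, 4, 5, 6, 10, 14]
9 → replaces 10 → [1, 4, 5, 6, 9, 14]
13 → replaces 14 → [1, 4, 5, 6, 9, 13]
Longest strictly increasing subsequence has length 6, so deletions = 16 − 6 = 10.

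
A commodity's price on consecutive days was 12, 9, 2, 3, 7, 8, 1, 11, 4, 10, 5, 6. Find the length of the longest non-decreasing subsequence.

5

Track the smallest tail for each achievable length (allowing ties):
12 → extends → [12]
9 → replaces 12 → [9]
2 → replaces 9 → [2]
3 → extends → [2, 3]
7 → extends → [2, 3, 7]
8 → extends → [2, 3, 7, 8]
1 → replaces 2 → [1, 3, 7, 8]
11 → extends → [1, 3, 7, 8, 11]
4 → replaces 7 → [1, 3, 4, 8, 11]
10 → replaces 11 → [1, 3, 4, 8, 10]
5 → replaces 8 → [1, 3, 4, 5, 10]
6 → replaces 10 → [1, 3, 4, 5, 6]
Five tails, so the longest non-decreasing subsequence has length 5 (e.g. 2, 3, 7, 8, 11).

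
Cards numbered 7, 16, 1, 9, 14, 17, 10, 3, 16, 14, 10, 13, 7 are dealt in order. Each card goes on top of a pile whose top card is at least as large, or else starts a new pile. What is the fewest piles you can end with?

4

Place each on the leftmost legal pile:
7 → new pile 1 (tops now [7])
16 → new pile 2 (tops now [7, 16])
1 → pile 1 (tops now [1, 16])
9 → pile 2 (tops now [1, 9])
14 → new pile 3 (tops now [1, 9, 14])
17 → new pile 4 (tops now [1, 9, 14, 17])
10 → pile 3 (tops now [1, 9, 10, 17])
3 → pile 2 (tops now [1, 3, 10, 17])
16 → pile 4 (tops now [1, 3, 10, 16])
14 → pile 4 (tops now [1, 3, 10, 14])
10 → pile 3 (tops now [1, 3, 10, 14])
13 → pile 4 (tops now [1, 3, 10, 13])
7 → pile 3 (tops now [1, 3, 7, 13])
Four piles.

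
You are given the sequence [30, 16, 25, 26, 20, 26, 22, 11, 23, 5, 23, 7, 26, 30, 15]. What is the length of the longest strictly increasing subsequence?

6

Track the smallest tail for each achievable length (strict):
30 → extends → [30]
16 → replaces 30 → [16]
25 → extends → [16, 25]
26 → extends → [16, 25, 26]
20 → replaces 25 → [16, 20, 26]
26 → already a tail → [16, 20, 26]
22 → replaces 26 → [16, 20, 22]
11 → replaces 16 → [11, 20, 22]
23 → extends → [11, 20, 22, 23]
5 → replaces 11 → [5, 20, 22, 23]
23 → already a tail → [5, 20, 22, 23]
7 → replaces 20 → [5, 7, 22, 23]
26 → extends → [5, 7, 22, 23, 26]
30 → extends → [5, 7, 22, 23, 26, 30]
15 → replaces 22 → [5, 7, 15, 23, 26, 30]
Six tails, so the longest strictly increasing subsequence has length 6 (e.g. 16, 20, 22, 23, 26, 30).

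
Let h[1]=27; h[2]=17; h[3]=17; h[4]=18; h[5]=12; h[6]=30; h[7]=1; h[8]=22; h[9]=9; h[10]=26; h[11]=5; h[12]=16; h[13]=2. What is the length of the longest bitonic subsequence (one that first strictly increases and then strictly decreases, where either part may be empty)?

7

inc[i] = longest strictly increasing subsequence ending at i; dec[i] = longest strictly decreasing subsequence starting at i:
i:      1  2  3  4  5  6  7  8  9 10 11 12 13
h[i]:  27 17 17 18 12 30  1 22  9 26  5 16  2
inc:    1  1  1  2  1  3  1  3  2  4  2  3  2
dec:    6  5  5  5  4  5  1  4  3  3  2  2  1
Best peak at i=6 (value 30): inc=3, dec=5, length 3+5−1 = 7.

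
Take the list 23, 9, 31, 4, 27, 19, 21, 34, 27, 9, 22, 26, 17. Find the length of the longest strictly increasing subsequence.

5

Let dp[i] be the length of the longest such subsequence ending at index i:
i:      1  2  3  4  5  6  7  8  9 10 11 12 13
a[i]:  23  9 31  4 27 19 21 34 27  9 22 26 17
dp:     1  1  2  1  2  2  3  4  4  2  4  5  3
Maximum dp value is 5.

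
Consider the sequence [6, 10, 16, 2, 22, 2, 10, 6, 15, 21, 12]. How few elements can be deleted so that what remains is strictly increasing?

Fewest deletions = n − (longest strictly increasing subsequence).
Patience tails:
6 → extends → [6]
10 → extends → [6, 10]
16 → extends → [6, 10, 16]
2 → replaces 6 → [2, 10, 16]
22 → extends → [2, 10, 16, 22]
2 → already a tail → [2, 10, 16, 22]
10 → already a tail → [2, 10, 16, 22]
6 → replaces 10 → [2, 6, 16, 22]
15 → replaces 16 → [2, 6, 15, 22]
21 → replaces 22 → [2, 6, 15, 21]
12 → replaces 15 → [2, 6, 12, 21]
Longest strictly increasing subsequence has length 4, so deletions = 11 − 4 = 7.

7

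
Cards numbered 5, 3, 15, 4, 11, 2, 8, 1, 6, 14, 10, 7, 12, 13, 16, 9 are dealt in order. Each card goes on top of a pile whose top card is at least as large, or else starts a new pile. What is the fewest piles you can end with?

The minimum number of non-increasing subsequences covering a sequence equals the length of its longest strictly increasing subsequence.
LIS length is 7 (e.g. 3, 4, 8, 10, 12, 13, 16), so 7 piles are needed.

7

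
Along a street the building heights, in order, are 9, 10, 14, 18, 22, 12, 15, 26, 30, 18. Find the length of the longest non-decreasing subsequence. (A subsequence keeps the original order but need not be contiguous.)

7

Track the smallest tail for each achievable length (allowing ties):
9 → extends → [9]
10 → extends → [9, 10]
14 → extends → [9, 10, 14]
18 → extends → [9, 10, 14, 18]
22 → extends → [9, 10, 14, 18, 22]
12 → replaces 14 → [9, 10, 12, 18, 22]
15 → replaces 18 → [9, 10, 12, 15, 22]
26 → extends → [9, 10, 12, 15, 22, 26]
30 → extends → [9, 10, 12, 15, 22, 26, 30]
18 → replaces 22 → [9, 10, 12, 15, 18, 26, 30]
Seven tails, so the longest non-decreasing subsequence has length 7 (e.g. 9, 10, 14, 18, 22, 26, 30).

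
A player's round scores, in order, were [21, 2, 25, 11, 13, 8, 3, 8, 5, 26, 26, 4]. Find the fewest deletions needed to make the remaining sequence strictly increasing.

8

Fewest deletions = n − (longest strictly increasing subsequence).
i:      1  2  3  4  5  6  7  8  9 10 11 12
a[i]:  21  2 25 11 13  8  3  8  5 26 26  4
dp:     1  1  2  2  3  2  2  3  3  4  4  3
max dp = 4, so deletions = 12 − 4 = 8.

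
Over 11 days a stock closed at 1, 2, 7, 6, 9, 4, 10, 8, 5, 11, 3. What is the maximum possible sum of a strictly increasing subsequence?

Let S[i] be the best sum of a strictly increasing subsequence ending at i:
i:      1  2  3  4  5  6  7  8  9 10 11
a[i]:   1  2  7  6  9  4 10  8  5 11  3
S:      1  3 10  9 19  7 29 18 12 40  6
Maximum is 40 (e.g. 1 + 2 + 7 + 9 + 10 + 11).

40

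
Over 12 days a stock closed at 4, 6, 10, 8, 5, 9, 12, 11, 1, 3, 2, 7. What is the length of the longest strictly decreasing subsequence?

Let dp[i] be the longest strictly decreasing subsequence ending at i:
i:      1  2  3  4  5  6  7  8  9 10 11 12
a[i]:   4  6 10  8  5  9 12 11  1  3  2  7
dp:     1  1  1  2  3  2  1  2  4  4  5  3
Maximum is 5.

5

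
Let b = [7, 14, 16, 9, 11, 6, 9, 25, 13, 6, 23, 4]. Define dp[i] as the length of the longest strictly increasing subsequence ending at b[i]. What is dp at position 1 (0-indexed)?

dp[i] = 1 + max{dp[j] : j<i, b[j]<b[i]} (or 1 if no such j):
i:      0  1  2  3  4  5  6  7  8  9 10 11
b[i]:   7 14 16  9 11  6  9 25 13  6 23  4
dp:     1  2  3  2  3  1  2  4  4  1  5  1
At index 1 the value is 2.

2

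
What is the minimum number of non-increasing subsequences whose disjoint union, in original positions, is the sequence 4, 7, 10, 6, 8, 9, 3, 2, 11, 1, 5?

Place each on the leftmost legal pile:
4 → new pile 1 (tops now [4])
7 → new pile 2 (tops now [4, 7])
10 → new pile 3 (tops now [4, 7, 10])
6 → pile 2 (tops now [4, 6, 10])
8 → pile 3 (tops now [4, 6, 8])
9 → new pile 4 (tops now [4, 6, 8, 9])
3 → pile 1 (tops now [3, 6, 8, 9])
2 → pile 1 (tops now [2, 6, 8, 9])
11 → new pile 5 (tops now [2, 6, 8, 9, 11])
1 → pile 1 (tops now [1, 6, 8, 9, 11])
5 → pile 2 (tops now [1, 5, 8, 9, 11])
Five piles.

5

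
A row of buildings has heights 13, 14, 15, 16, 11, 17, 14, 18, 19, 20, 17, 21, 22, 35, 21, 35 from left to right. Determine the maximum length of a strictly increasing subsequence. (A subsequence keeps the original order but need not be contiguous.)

11

Let dp[i] be the length of the longest such subsequence ending at index i:
i:      1  2  3  4  5  6  7  8  9 10 11 12 13 14 15 16
a[i]:  13 14 15 16 11 17 14 18 19 20 17 21 22 35 21 35
dp:     1  2  3  4  1  5  2  6  7  8  5  9 10 11  9 11
Maximum dp value is 11.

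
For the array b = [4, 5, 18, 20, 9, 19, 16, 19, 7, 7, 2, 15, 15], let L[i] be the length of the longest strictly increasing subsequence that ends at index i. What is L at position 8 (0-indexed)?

dp[i] = 1 + max{dp[j] : j<i, b[j]<b[i]} (or 1 if no such j):
i:      0  1  2  3  4  5  6  7  8  9 10 11 12
b[i]:   4  5 18 20  9 19 16 19  7  7  2 15 15
dp:     1  2  3  4  3  4  4  5  3  3  1  4  4
At index 8 the value is 3.

3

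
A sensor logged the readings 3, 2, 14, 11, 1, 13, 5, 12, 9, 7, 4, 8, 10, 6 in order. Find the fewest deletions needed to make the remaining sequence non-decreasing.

Fewest deletions = n − (longest non-decreasing subsequence).
i:      1  2  3  4  5  6  7  8  9 10 11 12 13 14
a[i]:   3  2 14 11  1 13  5 12  9  7  4  8 10  6
dp:     1  1  2  2  1  3  2  3  3  3  2  4  5  3
max dp = 5, so deletions = 14 − 5 = 9.

9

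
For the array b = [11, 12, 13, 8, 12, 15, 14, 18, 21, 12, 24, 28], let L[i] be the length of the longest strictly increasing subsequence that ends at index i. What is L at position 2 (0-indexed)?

dp[i] = 1 + max{dp[j] : j<i, b[j]<b[i]} (or 1 if no such j):
i:      0  1  2  3  4  5  6  7  8  9 10 11
b[i]:  11 12 13  8 12 15 14 18 21 12 24 28
dp:     1  2  3  1  2  4  4  5  6  2  7  8
At index 2 the value is 3.

3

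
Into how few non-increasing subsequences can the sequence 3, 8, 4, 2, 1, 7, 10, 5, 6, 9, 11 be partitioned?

6

The minimum number of non-increasing subsequences covering a sequence equals the length of its longest strictly increasing subsequence.
LIS length is 6 (e.g. 3, 4, 5, 6, 9, 11), so 6 piles are needed.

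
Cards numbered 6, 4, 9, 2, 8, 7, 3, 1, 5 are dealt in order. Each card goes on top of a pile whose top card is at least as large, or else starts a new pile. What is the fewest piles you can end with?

3

Place each on the leftmost legal pile:
6 → new pile 1 (tops now [6])
4 → pile 1 (tops now [4])
9 → new pile 2 (tops now [4, 9])
2 → pile 1 (tops now [2, 9])
8 → pile 2 (tops now [2, 8])
7 → pile 2 (tops now [2, 7])
3 → pile 2 (tops now [2, 3])
1 → pile 1 (tops now [1, 3])
5 → new pile 3 (tops now [1, 3, 5])
Three piles.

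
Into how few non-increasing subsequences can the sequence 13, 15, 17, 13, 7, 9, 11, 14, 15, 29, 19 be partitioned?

The minimum number of non-increasing subsequences covering a sequence equals the length of its longest strictly increasing subsequence.
LIS length is 6 (e.g. 7, 9, 11, 14, 15, 29), so 6 piles are needed.

6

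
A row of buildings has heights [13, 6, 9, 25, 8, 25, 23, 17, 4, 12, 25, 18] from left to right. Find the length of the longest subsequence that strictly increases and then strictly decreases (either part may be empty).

inc[i] = longest strictly increasing subsequence ending at i; dec[i] = longest strictly decreasing subsequence starting at i:
i:      1  2  3  4  5  6  7  8  9 10 11 12
a[i]:  13  6  9 25  8 25 23 17  4 12 25 18
inc:    1  1  2  3  2  3  3  3  1  3  4  4
dec:    4  2  3  4  2  4  3  2  1  1  2  1
Best peak at i=4 (value 25): inc=3, dec=4, length 3+4−1 = 6.

6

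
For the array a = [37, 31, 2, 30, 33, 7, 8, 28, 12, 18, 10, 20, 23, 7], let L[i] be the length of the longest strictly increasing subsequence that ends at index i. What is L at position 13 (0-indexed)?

2

dp[i] = 1 + max{dp[j] : j<i, a[j]<a[i]} (or 1 if no such j):
i:      0  1  2  3  4  5  6  7  8  9 10 11 12 13
a[i]:  37 31  2 30 33  7  8 28 12 18 10 20 23  7
dp:     1  1  1  2  3  2  3  4  4  5  4  6  7  2
At index 13 the value is 2.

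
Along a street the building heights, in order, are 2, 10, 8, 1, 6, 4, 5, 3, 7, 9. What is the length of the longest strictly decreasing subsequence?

Let dp[i] be the longest strictly decreasing subsequence ending at i:
i:      1  2  3  4  5  6  7  8  9 10
a[i]:   2 10  8  1  6  4  5  3  7  9
dp:     1  1  2  3  3  4  4  5  3  2
Maximum is 5.

5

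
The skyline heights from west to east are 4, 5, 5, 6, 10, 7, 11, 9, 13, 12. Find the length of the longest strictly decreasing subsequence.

Negate each value so 'decreasing' becomes 'increasing', then run patience tails on the negated sequence:
-4 → extends → [-4]
-5 → replaces -4 → [-5]
-5 → already a tail → [-5]
-6 → replaces -5 → [-6]
-10 → replaces -6 → [-10]
-7 → extends → [-10, -7]
-11 → replaces -10 → [-11, -7]
-9 → replaces -7 → [-11, -9]
-13 → replaces -11 → [-13, -9]
-12 → replaces -9 → [-13, -12]
Two tails, so the longest strictly decreasing subsequence of the original has length 2.

2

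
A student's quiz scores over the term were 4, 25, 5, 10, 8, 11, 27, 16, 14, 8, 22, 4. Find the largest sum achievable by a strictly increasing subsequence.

68

Let S[i] be the best sum of a strictly increasing subsequence ending at i:
i:      1  2  3  4  5  6  7  8  9 10 11 12
a[i]:   4 25  5 10  8 11 27 16 14  8 22  4
S:      4 29  9 19 17 30 57 46 44 17 68  4
Maximum is 68 (e.g. 4 + 5 + 10 + 11 + 16 + 22).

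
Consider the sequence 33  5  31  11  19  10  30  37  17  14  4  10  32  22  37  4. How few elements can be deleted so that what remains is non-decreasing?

Fewest deletions = n − (longest non-decreasing subsequence).
i:      1  2  3  4  5  6  7  8  9 10 11 12 13 14 15 16
a[i]:  33  5 31 11 19 10 30 37 17 14  4 10 32 22 37  4
dp:     1  1  2  2  3  2  4  5  3  3  1  3  5  4  6  2
max dp = 6, so deletions = 16 − 6 = 10.

10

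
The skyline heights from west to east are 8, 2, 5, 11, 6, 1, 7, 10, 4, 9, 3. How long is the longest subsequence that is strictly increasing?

5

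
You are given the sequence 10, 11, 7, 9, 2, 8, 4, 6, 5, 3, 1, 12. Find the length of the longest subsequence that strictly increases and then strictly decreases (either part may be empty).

8

inc[i] = longest strictly increasing subsequence ending at i; dec[i] = longest strictly decreasing subsequence starting at i:
i:      1  2  3  4  5  6  7  8  9 10 11 12
a[i]:  10 11  7  9  2  8  4  6  5  3  1 12
inc:    1  2  1  2  1  2  2  3  3  2  1  4
dec:    7  7  5  6  2  5  3  4  3  2  1  1
Best peak at i=2 (value 11): inc=2, dec=7, length 2+7−1 = 8.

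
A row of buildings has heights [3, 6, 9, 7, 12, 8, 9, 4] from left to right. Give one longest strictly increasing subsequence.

3, 6, 7, 8, 9

Patience tails give the LIS length; then backtrack through the dp parents:
3 → extends → [3]
6 → extends → [3, 6]
9 → extends → [3, 6, 9]
7 → replaces 9 → [3, 6, 7]
12 → extends → [3, 6, 7, 12]
8 → replaces 12 → [3, 6, 7, 8]
9 → extends → [3, 6, 7, 8, 9]
4 → replaces 6 → [3, 4, 7, 8, 9]
Length 5; one witness is 3, 6, 7, 8, 9.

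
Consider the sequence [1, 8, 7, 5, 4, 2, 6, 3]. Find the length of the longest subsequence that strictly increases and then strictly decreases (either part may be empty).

6

inc[i] = longest strictly increasing subsequence ending at i; dec[i] = longest strictly decreasing subsequence starting at i:
i:     1 2 3 4 5 6 7 8
a[i]:  1 8 7 5 4 2 6 3
inc:   1 2 2 2 2 2 3 3
dec:   1 5 4 3 2 1 2 1
Best peak at i=2 (value 8): inc=2, dec=5, length 2+5−1 = 6.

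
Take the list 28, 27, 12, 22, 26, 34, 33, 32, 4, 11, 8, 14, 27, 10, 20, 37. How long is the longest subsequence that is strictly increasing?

Let dp[i] be the length of the longest such subsequence ending at index i:
i:      1  2  3  4  5  6  7  8  9 10 11 12 13 14 15 16
a[i]:  28 27 12 22 26 34 33 32  4 11  8 14 27 10 20 37
dp:     1  1  1  2  3  4  4  4  1  2  2  3  4  3  4  5
Maximum dp value is 5.

5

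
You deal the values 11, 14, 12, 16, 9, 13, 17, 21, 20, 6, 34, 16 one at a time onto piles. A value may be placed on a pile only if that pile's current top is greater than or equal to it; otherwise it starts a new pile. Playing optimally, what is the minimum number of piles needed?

The minimum number of non-increasing subsequences covering a sequence equals the length of its longest strictly increasing subsequence.
LIS length is 6 (e.g. 11, 14, 16, 17, 21, 34), so 6 piles are needed.

6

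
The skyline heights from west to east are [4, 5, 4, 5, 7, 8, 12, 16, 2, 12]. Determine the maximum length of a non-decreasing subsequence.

7

Let dp[i] be the length of the longest such subsequence ending at index i:
i:      1  2  3  4  5  6  7  8  9 10
a[i]:   4  5  4  5  7  8 12 16  2 12
dp:     1  2  2  3  4  5  6  7  1  7
Maximum dp value is 7.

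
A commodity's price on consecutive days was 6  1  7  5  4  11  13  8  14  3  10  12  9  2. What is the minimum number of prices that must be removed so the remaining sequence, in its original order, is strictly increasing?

9

Fewest deletions = n − (longest strictly increasing subsequence).
Patience tails:
6 → extends → [6]
1 → replaces 6 → [1]
7 → extends → [1, 7]
5 → replaces 7 → [1, 5]
4 → replaces 5 → [1, 4]
11 → extends → [1, 4, 11]
13 → extends → [1, 4, 11, 13]
8 → replaces 11 → [1, 4, 8, 13]
14 → extends → [1, 4, 8, 13, 14]
3 → replaces 4 → [1, 3, 8, 13, 14]
10 → replaces 13 → [1, 3, 8, 10, 14]
12 → replaces 14 → [1, 3, 8, 10, 12]
9 → replaces 10 → [1, 3, 8, 9, 12]
2 → replaces 3 → [1, 2, 8, 9, 12]
Longest strictly increasing subsequence has length 5, so deletions = 14 − 5 = 9.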